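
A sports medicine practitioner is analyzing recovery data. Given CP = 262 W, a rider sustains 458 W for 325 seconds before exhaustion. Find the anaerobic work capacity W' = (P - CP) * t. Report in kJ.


Excess power = 458 - 262 = 196 W
Work above CP = 196 * 325 = 63700 J
W' = 63.7 kJ

63.7 kJ


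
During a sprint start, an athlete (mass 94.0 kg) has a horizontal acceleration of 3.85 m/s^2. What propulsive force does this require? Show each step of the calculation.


Propulsive force = mass * acceleration
= 94.0 kg * 3.85 m/s^2
= 361.9 N

361.9 N


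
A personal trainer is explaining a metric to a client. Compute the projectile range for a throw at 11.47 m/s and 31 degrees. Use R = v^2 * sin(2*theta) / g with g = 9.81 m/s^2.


Two times the angle = 62 degrees
sin(62) = 0.882948
R = 131.5609 * 0.882948 / 9.81 = 11.841 m

11.841 m


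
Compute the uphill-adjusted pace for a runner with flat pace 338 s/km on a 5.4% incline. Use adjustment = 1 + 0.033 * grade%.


Adjustment factor = 1 + 0.033 * 5.4 = 1.1782
Grade-adjusted pace = 338 * 1.1782 = 398.23 s/km

398.23 s/km


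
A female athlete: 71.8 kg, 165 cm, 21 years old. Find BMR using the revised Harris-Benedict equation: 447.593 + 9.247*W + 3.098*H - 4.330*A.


Intercept = 447.593
Weight contribution = 9.247 * 71.8 = 663.9346
Height contribution = 3.098 * 165 = 511.17
Age contribution = 4.33 * 21 = 90.93
BMR = 447.593 + 663.9346 + 511.17 - 90.93
= 1531.77 kcal/day

1531.77 kcal/day


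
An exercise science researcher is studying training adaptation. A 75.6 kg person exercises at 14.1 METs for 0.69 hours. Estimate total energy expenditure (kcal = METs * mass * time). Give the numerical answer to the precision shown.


Energy = METs * mass(kg) * time(h)
= 14.1 * 75.6 * 0.69
= 735.51 kcal

735.51 kcal


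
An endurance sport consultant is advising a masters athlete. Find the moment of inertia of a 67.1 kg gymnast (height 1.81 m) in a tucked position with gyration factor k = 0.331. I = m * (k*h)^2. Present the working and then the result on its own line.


Radius of gyration = 0.331 * 1.81 = 0.59911 m
I = 67.1 * 0.59911^2
= 67.1 * 0.358933
= 24.084 kg*m^2

24.084 kg*m^2


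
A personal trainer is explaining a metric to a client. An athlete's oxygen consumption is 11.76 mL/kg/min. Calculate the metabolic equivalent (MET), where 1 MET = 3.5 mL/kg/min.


MET = VO2 / 3.5
= 11.76 / 3.5
= 3.36 METs

3.36 METs


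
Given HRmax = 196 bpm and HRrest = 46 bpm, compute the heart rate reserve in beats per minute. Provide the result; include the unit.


Heart rate reserve = maximum HR minus resting HR
HRR = 196 - 46 = 150 bpm

150 bpm


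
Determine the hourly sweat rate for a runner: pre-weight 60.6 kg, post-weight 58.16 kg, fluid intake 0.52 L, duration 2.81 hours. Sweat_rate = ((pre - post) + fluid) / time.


Mass lost = 60.6 - 58.16 = 2.44 kg
Add fluid consumed: 2.44 + 0.52 = 2.96 L total sweat
Sweat rate = 2.96 / 2.81 = 1.053 L/h

1.053 L/h


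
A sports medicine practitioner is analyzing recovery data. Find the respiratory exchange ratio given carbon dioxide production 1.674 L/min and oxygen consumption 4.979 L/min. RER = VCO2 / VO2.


VCO2 = 1.674 L/min
VO2 = 4.979 L/min
RER = 1.674 / 4.979 = 0.3362

0.3362


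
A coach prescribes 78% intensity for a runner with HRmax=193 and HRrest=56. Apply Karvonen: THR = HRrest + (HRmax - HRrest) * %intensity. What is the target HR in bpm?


Heart rate reserve = 193 - 56 = 137
Intensity fraction = 78 / 100 = 0.78
THR = 56 + 137 * 0.78 = 162.86 bpm

162.86 bpm


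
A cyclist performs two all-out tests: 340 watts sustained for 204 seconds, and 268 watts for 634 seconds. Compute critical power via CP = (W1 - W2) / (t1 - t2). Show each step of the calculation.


W1 = P1 * t1 = 340 * 204 = 69360 J
W2 = P2 * t2 = 268 * 634 = 169912 J
CP = (69360 - 169912) / (204 - 634)
= 233.84 W

233.84 W


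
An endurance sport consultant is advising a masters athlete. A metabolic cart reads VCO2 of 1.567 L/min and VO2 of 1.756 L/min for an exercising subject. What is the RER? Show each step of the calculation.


RER = VCO2 / VO2 = 1.567 / 1.756 = 0.8924

0.8924


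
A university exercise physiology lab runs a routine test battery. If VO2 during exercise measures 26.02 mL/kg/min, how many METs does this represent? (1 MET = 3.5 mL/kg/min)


METs = VO2 / 3.5 = 26.02 / 3.5 = 7.43

7.43 METs


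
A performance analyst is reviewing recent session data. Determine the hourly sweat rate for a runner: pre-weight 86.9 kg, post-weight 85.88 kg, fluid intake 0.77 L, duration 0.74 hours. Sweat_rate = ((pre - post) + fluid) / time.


Mass lost = 86.9 - 85.88 = 1.02 kg
Add fluid consumed: 1.02 + 0.77 = 1.79 L total sweat
Sweat rate = 1.79 / 0.74 = 2.419 L/h

2.419 L/h


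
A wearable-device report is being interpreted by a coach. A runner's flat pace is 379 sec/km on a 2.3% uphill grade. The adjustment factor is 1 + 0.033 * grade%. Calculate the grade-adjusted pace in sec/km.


Factor = 1 + 0.033 * 2.3 = 1.0759
Adjusted pace = 379 * 1.0759
= 407.77 sec/km

407.77 s/km


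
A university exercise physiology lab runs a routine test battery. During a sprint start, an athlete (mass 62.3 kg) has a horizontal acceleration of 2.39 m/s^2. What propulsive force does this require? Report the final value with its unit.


Propulsive force = mass * acceleration
= 62.3 kg * 2.39 m/s^2
= 148.9 N

148.9 N


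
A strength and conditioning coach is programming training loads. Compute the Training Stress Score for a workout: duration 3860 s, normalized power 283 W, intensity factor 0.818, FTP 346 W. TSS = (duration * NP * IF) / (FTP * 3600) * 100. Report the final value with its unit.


Product = 3860 * 283 * 0.818 = 893566.84
Base = 346 * 3600 = 1245600
TSS = 893566.84 / 1245600 * 100 = 71.74

71.74 TSS


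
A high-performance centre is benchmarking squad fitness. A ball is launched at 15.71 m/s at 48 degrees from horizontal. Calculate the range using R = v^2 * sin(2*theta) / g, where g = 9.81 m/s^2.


sin(2 * 48) = sin(96) = 0.994522
v^2 = 15.71^2 = 246.8041
R = 246.8041 * 0.994522 / 9.81
= 25.021 m

25.021 m


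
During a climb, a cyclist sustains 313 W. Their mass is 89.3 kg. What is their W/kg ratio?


Power-to-weight = 313 W / 89.3 kg
= 3.505 W/kg

3.505 W/kg


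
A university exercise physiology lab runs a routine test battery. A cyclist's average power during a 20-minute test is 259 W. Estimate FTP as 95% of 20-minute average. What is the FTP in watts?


FTP = 20-min power * 0.95
= 259 * 0.95
= 246.05 W

246.05 W


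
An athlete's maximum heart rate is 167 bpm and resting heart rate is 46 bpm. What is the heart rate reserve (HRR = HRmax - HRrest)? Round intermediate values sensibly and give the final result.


HRR = HRmax - HRrest
= 167 - 46
= 121 bpm

121 bpm


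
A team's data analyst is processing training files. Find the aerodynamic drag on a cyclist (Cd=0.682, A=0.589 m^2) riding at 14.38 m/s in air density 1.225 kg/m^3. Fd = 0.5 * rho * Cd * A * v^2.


Fd = 0.5 * 1.225 * 0.682 * 0.589 * 14.38^2
= 0.5 * 1.225 * 0.682 * 0.589 * 206.7844
= 50.877 N

50.877 N


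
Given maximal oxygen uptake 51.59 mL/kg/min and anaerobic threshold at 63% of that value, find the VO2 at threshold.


Percentage as decimal = 0.63
VO2 at AT = 51.59 * 0.63 = 32.5 mL/kg/min

32.5 mL/kg/min


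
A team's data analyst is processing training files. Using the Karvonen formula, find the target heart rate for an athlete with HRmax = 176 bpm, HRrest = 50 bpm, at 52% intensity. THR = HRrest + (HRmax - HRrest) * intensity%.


HRR = 176 - 50 = 126
THR = 50 + 126 * 0.52
= 50 + 65.52
= 115.52 bpm

115.52 bpm


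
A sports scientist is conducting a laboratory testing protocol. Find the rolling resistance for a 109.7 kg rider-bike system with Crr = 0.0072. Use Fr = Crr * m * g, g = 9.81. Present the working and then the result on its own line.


m * g = 109.7 * 9.81 = 1076.157 N
Fr = 0.0072 * 1076.157 = 7.748 N

7.748 N


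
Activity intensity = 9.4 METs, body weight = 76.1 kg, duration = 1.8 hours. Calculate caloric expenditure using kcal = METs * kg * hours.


kcal = 9.4 * 76.1 * 1.8
= 715.34 * 1.8
= 1287.61 kcal

1287.61 kcal


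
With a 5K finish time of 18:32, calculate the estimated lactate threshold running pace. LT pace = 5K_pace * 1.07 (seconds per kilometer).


Race duration = 1112 s for 5 km
Average pace = 1112 / 5 = 222.4 s/km
LT pace = 222.4 * 1.07
= 237.97 s/km

237.97 s/km


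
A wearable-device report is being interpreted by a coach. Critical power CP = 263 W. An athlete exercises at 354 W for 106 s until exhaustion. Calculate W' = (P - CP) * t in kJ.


P - CP = 354 - 263 = 91 W
W' = 91 * 106 = 9646 J
= 9646 / 1000 = 9.646 kJ

9.646 kJ


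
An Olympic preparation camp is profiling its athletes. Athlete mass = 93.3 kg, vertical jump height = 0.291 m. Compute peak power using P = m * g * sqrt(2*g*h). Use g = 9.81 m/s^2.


sqrt(2 * 9.81 * 0.291) = sqrt(5.70942) = 2.389439 m/s
P = 93.3 * 9.81 * 2.389439
= 2186.99 W

2186.99 W


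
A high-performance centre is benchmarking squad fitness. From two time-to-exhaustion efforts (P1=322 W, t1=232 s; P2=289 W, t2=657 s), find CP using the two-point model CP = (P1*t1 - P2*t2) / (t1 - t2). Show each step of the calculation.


Work in trial 1 = 74704 J
Work in trial 2 = 189873 J
Delta work = -115169 J
Delta time = -425 s
CP = -115169 / -425 = 270.99 W

270.99 W


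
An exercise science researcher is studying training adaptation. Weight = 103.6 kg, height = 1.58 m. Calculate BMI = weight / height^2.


height^2 = 1.58^2 = 2.4964
BMI = 103.6 / 2.4964 = 41.5 kg/m^2

41.5 kg/m^2


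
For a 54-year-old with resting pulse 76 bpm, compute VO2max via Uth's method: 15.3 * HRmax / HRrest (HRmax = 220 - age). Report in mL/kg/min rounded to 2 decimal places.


Step 1: HRmax = 220 - 54 = 166 bpm
Step 2: Ratio = 166 / 76 = 2.1842
Step 3: VO2max = 15.3 * 2.1842 = 33.42 mL/kg/min

33.42 mL/kg/min


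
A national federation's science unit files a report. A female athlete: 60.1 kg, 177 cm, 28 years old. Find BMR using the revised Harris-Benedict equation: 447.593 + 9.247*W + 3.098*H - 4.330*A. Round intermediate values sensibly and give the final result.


Intercept = 447.593
Weight contribution = 9.247 * 60.1 = 555.7447
Height contribution = 3.098 * 177 = 548.346
Age contribution = 4.33 * 28 = 121.24
BMR = 447.593 + 555.7447 + 548.346 - 121.24
= 1430.44 kcal/day

1430.44 kcal/day


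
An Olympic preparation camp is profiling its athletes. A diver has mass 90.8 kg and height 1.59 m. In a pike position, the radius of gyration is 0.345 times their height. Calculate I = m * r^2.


r = 0.345 * 1.59 = 0.54855 m
I = m * r^2 = 90.8 * 0.300907 = 27.322 kg*m^2

27.322 kg*m^2


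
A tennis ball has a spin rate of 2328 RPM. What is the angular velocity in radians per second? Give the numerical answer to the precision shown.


Convert RPM to rad/s: multiply by 2*pi and divide by 60
omega = 2328 * 2 * pi / 60
= 243.788 rad/s

243.788 rad/s


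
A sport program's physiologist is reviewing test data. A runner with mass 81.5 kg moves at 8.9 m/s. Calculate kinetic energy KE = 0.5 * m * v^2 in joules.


v^2 = 8.9^2 = 79.21
KE = 0.5 * 81.5 * 79.21
= 3227.81 J

3227.81 J


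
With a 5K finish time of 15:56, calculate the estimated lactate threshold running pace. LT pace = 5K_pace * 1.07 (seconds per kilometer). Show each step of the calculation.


Race duration = 956 s for 5 km
Average pace = 956 / 5 = 191.2 s/km
LT pace = 191.2 * 1.07
= 204.58 s/km

204.58 s/km


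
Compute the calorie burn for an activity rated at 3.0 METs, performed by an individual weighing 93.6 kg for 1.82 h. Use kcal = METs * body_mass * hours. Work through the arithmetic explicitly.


Product of METs and mass = 3.0 * 93.6 = 280.8
Total kcal = 280.8 * 1.82 = 511.06 kcal

511.06 kcal


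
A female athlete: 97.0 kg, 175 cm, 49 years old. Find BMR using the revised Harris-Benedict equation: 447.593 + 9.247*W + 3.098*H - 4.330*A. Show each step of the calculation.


Intercept = 447.593
Weight contribution = 9.247 * 97.0 = 896.959
Height contribution = 3.098 * 175 = 542.15
Age contribution = 4.33 * 49 = 212.17
BMR = 447.593 + 896.959 + 542.15 - 212.17
= 1674.53 kcal/day

1674.53 kcal/day


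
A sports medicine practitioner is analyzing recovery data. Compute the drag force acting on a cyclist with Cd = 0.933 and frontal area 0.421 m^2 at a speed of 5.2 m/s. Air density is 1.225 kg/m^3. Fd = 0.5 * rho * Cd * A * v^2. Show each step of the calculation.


Step 1: v^2 = 27.04
Step 2: Fd = 0.5 * 1.225 * 0.933 * 0.421 * 27.04
= 6.505 N

6.505 N


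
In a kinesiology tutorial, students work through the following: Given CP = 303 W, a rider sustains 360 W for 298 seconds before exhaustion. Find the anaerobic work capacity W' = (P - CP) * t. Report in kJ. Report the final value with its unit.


Excess power = 360 - 303 = 57 W
Work above CP = 57 * 298 = 16986 J
W' = 16.986 kJ

16.986 kJ


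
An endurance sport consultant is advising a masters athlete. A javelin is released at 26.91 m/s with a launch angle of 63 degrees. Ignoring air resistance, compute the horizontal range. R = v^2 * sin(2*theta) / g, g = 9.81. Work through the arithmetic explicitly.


Launch speed squared = 724.1481
sin(2 * 63 deg) = 0.809017
Range = 724.1481 * 0.809017 / 9.81
= 59.719 m

59.719 m


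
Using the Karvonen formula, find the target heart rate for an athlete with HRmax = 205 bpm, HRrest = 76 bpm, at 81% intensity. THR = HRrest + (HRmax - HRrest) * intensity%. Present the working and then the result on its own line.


HRR = 205 - 76 = 129
THR = 76 + 129 * 0.81
= 76 + 104.49
= 180.49 bpm

180.49 bpm


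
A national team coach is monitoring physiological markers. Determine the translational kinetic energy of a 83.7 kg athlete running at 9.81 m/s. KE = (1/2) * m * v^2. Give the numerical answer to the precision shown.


KE = 0.5 * m * v^2
= 0.5 * 83.7 * 9.81^2
= 0.5 * 83.7 * 96.2361
= 4027.48 J

4027.48 J


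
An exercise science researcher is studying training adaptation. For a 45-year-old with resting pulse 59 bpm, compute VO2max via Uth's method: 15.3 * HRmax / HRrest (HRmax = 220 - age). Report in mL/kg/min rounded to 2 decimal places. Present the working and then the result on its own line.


Step 1: HRmax = 220 - 45 = 175 bpm
Step 2: Ratio = 175 / 59 = 2.9661
Step 3: VO2max = 15.3 * 2.9661 = 45.38 mL/kg/min

45.38 mL/kg/min


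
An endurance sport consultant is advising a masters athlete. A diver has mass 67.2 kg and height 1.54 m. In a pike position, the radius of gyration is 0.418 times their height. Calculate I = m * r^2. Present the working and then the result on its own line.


r = 0.418 * 1.54 = 0.64372 m
I = m * r^2 = 67.2 * 0.414375 = 27.846 kg*m^2

27.846 kg*m^2


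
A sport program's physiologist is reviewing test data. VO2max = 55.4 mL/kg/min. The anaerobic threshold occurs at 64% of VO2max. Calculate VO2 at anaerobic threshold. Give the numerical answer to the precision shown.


AT fraction = 64 / 100 = 0.64
AT VO2 = 55.4 * 0.64
= 35.46 mL/kg/min

35.46 mL/kg/min


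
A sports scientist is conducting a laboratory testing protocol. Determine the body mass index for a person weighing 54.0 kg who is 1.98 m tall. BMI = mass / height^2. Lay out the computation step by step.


BMI = mass / height^2
= 54.0 / 1.98^2
= 54.0 / 3.9204
= 13.77 kg/m^2

13.77 kg/m^2


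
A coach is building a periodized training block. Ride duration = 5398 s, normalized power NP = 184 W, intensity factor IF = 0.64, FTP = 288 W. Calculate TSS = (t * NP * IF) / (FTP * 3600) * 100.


Numerator = 5398 * 184 * 0.64 = 635668.48
Denominator = 288 * 3600 = 1036800
TSS = 635668.48 / 1036800 * 100
= 61.31

61.31 TSS


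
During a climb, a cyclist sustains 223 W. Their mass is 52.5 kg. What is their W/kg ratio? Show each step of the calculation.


Power-to-weight = 223 W / 52.5 kg
= 4.248 W/kg

4.248 W/kg


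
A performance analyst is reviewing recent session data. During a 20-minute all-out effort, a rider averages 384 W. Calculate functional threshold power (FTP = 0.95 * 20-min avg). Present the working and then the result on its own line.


FTP = 0.95 * 384
= 364.8 W

364.8 W


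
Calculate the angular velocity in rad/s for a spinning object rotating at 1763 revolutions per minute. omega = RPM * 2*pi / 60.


omega = RPM * 2*pi / 60
= 1763 * 6.28318531 / 60
= 184.621 rad/s

184.621 rad/s


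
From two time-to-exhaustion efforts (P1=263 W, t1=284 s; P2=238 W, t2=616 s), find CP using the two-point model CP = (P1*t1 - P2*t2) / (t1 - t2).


Work in trial 1 = 74692 J
Work in trial 2 = 146608 J
Delta work = -71916 J
Delta time = -332 s
CP = -71916 / -332 = 216.61 W

216.61 W


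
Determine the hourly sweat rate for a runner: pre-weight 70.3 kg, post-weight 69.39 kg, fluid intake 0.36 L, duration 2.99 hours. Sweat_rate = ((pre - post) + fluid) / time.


Mass lost = 70.3 - 69.39 = 0.91 kg
Add fluid consumed: 0.91 + 0.36 = 1.27 L total sweat
Sweat rate = 1.27 / 2.99 = 0.425 L/h

0.425 L/h


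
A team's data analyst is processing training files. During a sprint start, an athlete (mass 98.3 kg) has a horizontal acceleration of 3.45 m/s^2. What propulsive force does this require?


Propulsive force = mass * acceleration
= 98.3 kg * 3.45 m/s^2
= 339.14 N

339.14 N


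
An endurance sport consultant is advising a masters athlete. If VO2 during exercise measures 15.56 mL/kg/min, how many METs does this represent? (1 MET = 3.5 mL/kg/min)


METs = VO2 / 3.5 = 15.56 / 3.5 = 4.45

4.45 METs


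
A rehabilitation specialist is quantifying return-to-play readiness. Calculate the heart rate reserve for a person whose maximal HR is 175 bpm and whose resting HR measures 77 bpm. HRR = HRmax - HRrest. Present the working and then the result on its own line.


HRmax = 175 bpm
HRrest = 77 bpm
HRR = 175 - 77 = 98 bpm

98 bpm


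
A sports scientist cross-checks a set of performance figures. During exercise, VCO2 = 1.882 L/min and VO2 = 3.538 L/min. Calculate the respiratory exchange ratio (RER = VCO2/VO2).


RER = VCO2 / VO2
= 1.882 / 3.538
= 0.5319

0.5319


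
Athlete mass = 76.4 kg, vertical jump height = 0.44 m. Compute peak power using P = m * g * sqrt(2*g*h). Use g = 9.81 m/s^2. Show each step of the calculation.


sqrt(2 * 9.81 * 0.44) = sqrt(8.6328) = 2.938163 m/s
P = 76.4 * 9.81 * 2.938163
= 2202.11 W

2202.11 W


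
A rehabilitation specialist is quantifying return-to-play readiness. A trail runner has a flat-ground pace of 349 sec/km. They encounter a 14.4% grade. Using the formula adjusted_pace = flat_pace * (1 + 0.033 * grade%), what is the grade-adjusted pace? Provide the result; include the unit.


Grade factor = 1 + 0.033 * 14.4 = 1.4752
Adjusted = 349 * 1.4752 = 514.84 sec/km

514.84 s/km


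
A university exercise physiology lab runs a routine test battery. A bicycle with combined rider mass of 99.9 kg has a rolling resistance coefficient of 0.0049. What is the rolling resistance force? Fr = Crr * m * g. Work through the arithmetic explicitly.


Fr = 0.0049 * 99.9 * 9.81
= 0.48951 * 9.81
= 4.802 N

4.802 N


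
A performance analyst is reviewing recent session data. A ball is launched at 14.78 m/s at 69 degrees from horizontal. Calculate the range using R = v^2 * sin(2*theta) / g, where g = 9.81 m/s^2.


sin(2 * 69) = sin(138) = 0.669131
v^2 = 14.78^2 = 218.4484
R = 218.4484 * 0.669131 / 9.81
= 14.9 m

14.9 m


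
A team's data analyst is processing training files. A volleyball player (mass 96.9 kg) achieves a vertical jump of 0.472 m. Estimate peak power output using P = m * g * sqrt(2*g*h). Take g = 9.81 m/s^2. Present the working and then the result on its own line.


2 * g * h = 2 * 9.81 * 0.472 = 9.26064
sqrt(9.26064) = 3.04313 m/s
P = 96.9 * 9.81 * 3.04313 = 2892.77 W

2892.77 W


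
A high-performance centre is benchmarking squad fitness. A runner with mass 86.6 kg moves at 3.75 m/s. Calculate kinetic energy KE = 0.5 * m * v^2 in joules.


v^2 = 3.75^2 = 14.0625
KE = 0.5 * 86.6 * 14.0625
= 608.91 J

608.91 J


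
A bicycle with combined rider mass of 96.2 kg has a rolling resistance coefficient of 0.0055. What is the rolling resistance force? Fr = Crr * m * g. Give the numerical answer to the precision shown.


Fr = 0.0055 * 96.2 * 9.81
= 0.5291 * 9.81
= 5.19 N

5.19 N


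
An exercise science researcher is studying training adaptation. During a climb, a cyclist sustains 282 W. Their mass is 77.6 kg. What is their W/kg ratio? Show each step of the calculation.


Power-to-weight = 282 W / 77.6 kg
= 3.634 W/kg

3.634 W/kg


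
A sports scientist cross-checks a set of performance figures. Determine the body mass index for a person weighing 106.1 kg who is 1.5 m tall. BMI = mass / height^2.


BMI = mass / height^2
= 106.1 / 1.5^2
= 106.1 / 2.25
= 47.16 kg/m^2

47.16 kg/m^2


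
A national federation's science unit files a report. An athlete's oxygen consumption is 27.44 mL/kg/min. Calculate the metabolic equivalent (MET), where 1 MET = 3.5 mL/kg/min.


MET = VO2 / 3.5
= 27.44 / 3.5
= 7.84 METs

7.84 METs


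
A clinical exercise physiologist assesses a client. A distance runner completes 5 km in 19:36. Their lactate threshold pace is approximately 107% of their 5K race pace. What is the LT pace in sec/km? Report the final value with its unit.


Convert to seconds: 19 min 36 s = 1176 s
Pace per km = 1176 / 5 = 235.2 s/km
LT pace = 235.2 * 1.07 = 251.66 s/km

251.66 s/km


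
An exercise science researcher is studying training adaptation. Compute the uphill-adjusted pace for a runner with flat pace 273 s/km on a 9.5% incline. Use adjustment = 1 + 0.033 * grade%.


Adjustment factor = 1 + 0.033 * 9.5 = 1.3135
Grade-adjusted pace = 273 * 1.3135 = 358.59 s/km

358.59 s/km


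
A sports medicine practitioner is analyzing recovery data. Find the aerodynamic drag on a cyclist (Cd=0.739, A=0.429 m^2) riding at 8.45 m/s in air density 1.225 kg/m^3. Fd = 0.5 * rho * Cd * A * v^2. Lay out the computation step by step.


Fd = 0.5 * 1.225 * 0.739 * 0.429 * 8.45^2
= 0.5 * 1.225 * 0.739 * 0.429 * 71.4025
= 13.865 N

13.865 N


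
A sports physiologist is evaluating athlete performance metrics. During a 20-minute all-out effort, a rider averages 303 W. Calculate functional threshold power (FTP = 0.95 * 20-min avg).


FTP = 0.95 * 303
= 287.85 W

287.85 W


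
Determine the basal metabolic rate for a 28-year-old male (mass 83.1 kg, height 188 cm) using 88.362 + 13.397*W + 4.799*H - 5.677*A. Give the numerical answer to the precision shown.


BMR = 88.362 + 13.397*83.1 + 4.799*188 - 5.677*28
= 1944.91 kcal/day

1944.91 kcal/day


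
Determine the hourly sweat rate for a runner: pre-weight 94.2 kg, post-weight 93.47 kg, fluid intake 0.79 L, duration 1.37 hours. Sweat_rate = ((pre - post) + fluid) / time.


Mass lost = 94.2 - 93.47 = 0.73 kg
Add fluid consumed: 0.73 + 0.79 = 1.52 L total sweat
Sweat rate = 1.52 / 1.37 = 1.109 L/h

1.109 L/h


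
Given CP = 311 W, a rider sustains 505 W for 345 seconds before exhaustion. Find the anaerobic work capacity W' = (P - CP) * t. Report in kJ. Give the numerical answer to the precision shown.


Excess power = 505 - 311 = 194 W
Work above CP = 194 * 345 = 66930 J
W' = 66.93 kJ

66.93 kJ


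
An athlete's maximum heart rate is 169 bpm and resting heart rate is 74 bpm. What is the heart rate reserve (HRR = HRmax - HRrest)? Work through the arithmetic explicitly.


HRR = HRmax - HRrest
= 169 - 74
= 95 bpm

95 bpm


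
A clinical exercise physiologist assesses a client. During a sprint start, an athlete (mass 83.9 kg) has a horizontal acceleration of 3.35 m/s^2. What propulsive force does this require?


Propulsive force = mass * acceleration
= 83.9 kg * 3.35 m/s^2
= 281.07 N

281.07 N


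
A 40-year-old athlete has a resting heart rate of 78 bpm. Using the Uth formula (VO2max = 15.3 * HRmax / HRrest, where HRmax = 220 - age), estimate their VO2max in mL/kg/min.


HRmax = 220 - 40 = 180 bpm
Ratio = HRmax / HRrest = 180 / 78 = 2.3077
VO2max = 15.3 * 2.3077 = 35.31 mL/kg/min

35.31 mL/kg/min


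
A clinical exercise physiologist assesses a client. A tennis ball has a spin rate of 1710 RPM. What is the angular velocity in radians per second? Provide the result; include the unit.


Convert RPM to rad/s: multiply by 2*pi and divide by 60
omega = 1710 * 2 * pi / 60
= 179.071 rad/s

179.071 rad/s


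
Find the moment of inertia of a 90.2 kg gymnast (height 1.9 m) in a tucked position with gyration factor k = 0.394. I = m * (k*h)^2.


Radius of gyration = 0.394 * 1.9 = 0.7486 m
I = 90.2 * 0.7486^2
= 90.2 * 0.560402
= 50.548 kg*m^2

50.548 kg*m^2


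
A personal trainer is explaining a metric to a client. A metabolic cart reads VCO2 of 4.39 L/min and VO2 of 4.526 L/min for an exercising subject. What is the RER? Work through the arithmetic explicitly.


RER = VCO2 / VO2 = 4.39 / 4.526 = 0.97

0.97


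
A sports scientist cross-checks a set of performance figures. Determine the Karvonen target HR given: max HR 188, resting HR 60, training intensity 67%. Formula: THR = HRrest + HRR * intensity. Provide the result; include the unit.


HRR = HRmax - HRrest = 188 - 60 = 128
THR = 60 + 128 * 0.67
= 145.76 bpm

145.76 bpm


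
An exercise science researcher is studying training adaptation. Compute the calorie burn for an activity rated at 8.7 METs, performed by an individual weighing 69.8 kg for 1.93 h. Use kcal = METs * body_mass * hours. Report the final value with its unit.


Product of METs and mass = 8.7 * 69.8 = 607.26
Total kcal = 607.26 * 1.93 = 1172.01 kcal

1172.01 kcal


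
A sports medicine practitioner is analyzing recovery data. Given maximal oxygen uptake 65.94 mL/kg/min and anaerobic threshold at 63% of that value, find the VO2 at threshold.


Percentage as decimal = 0.63
VO2 at AT = 65.94 * 0.63 = 41.54 mL/kg/min

41.54 mL/kg/min


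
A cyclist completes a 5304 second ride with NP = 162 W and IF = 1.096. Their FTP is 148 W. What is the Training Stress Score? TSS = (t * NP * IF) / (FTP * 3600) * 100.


t * NP * IF = 5304 * 162 * 1.096 = 941735.808
FTP * 3600 = 532800
TSS = (941735.808 / 532800) * 100 = 176.75

176.75 TSS


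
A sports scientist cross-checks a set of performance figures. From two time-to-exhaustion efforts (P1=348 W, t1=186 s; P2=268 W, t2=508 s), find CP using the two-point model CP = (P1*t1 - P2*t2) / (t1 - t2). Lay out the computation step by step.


Work in trial 1 = 64728 J
Work in trial 2 = 136144 J
Delta work = -71416 J
Delta time = -322 s
CP = -71416 / -322 = 221.79 W

221.79 W


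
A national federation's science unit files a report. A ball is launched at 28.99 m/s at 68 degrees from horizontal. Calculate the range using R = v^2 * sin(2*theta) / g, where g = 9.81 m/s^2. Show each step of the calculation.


sin(2 * 68) = sin(136) = 0.694658
v^2 = 28.99^2 = 840.4201
R = 840.4201 * 0.694658 / 9.81
= 59.511 m

59.511 m


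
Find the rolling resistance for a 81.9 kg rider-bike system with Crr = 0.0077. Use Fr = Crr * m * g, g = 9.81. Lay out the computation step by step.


m * g = 81.9 * 9.81 = 803.439 N
Fr = 0.0077 * 803.439 = 6.186 N

6.186 N


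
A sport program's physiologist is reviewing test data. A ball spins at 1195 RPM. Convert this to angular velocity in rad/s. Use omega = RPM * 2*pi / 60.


omega = 1195 * 2 * pi / 60
= 1195 * 6.28318531 / 60
= 7508.406 / 60
= 125.14 rad/s

125.14 rad/s


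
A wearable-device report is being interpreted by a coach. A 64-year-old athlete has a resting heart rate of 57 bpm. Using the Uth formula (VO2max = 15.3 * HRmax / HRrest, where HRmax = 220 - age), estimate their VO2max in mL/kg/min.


HRmax = 220 - 64 = 156 bpm
Ratio = HRmax / HRrest = 156 / 57 = 2.7368
VO2max = 15.3 * 2.7368 = 41.87 mL/kg/min

41.87 mL/kg/min


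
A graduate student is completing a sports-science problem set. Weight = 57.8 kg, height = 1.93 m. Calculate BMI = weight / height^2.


height^2 = 1.93^2 = 3.7249
BMI = 57.8 / 3.7249 = 15.52 kg/m^2

15.52 kg/m^2


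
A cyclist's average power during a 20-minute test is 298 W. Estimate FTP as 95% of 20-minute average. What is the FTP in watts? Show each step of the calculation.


FTP = 20-min power * 0.95
= 298 * 0.95
= 283.1 W

283.1 W


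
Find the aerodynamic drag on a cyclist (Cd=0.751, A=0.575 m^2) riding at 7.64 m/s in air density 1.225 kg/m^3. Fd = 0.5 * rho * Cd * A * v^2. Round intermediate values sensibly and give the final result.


Fd = 0.5 * 1.225 * 0.751 * 0.575 * 7.64^2
= 0.5 * 1.225 * 0.751 * 0.575 * 58.3696
= 15.438 N

15.438 N


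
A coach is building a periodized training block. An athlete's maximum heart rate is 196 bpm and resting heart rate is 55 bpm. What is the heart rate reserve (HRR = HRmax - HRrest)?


HRR = HRmax - HRrest
= 196 - 55
= 141 bpm

141 bpm


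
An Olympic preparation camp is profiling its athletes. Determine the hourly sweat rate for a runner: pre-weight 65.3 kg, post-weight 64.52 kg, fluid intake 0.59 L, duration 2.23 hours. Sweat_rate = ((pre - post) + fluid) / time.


Mass lost = 65.3 - 64.52 = 0.78 kg
Add fluid consumed: 0.78 + 0.59 = 1.37 L total sweat
Sweat rate = 1.37 / 2.23 = 0.614 L/h

0.614 L/h


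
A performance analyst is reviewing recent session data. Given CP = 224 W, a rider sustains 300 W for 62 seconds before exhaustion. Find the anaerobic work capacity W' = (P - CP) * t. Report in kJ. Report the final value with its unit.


Excess power = 300 - 224 = 76 W
Work above CP = 76 * 62 = 4712 J
W' = 4.712 kJ

4.712 kJ


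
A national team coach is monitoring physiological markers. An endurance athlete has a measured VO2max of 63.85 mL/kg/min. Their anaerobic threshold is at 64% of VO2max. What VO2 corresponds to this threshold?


Anaerobic threshold VO2 = VO2max * 64%
= 63.85 * 0.64
= 40.86 mL/kg/min

40.86 mL/kg/min


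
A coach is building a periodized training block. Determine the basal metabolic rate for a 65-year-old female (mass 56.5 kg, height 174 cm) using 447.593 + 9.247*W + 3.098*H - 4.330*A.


BMR = 447.593 + 9.247*56.5 + 3.098*174 - 4.330*65
= 1227.65 kcal/day

1227.65 kcal/day


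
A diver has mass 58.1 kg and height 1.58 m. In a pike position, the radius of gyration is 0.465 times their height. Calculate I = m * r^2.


r = 0.465 * 1.58 = 0.7347 m
I = m * r^2 = 58.1 * 0.539784 = 31.361 kg*m^2

31.361 kg*m^2


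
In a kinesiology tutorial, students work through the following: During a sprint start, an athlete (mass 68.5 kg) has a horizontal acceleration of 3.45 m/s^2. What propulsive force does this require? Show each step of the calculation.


Propulsive force = mass * acceleration
= 68.5 kg * 3.45 m/s^2
= 236.33 N

236.33 N


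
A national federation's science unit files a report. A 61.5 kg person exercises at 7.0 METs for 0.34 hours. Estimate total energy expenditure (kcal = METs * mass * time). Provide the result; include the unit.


Energy = METs * mass(kg) * time(h)
= 7.0 * 61.5 * 0.34
= 146.37 kcal

146.37 kcal


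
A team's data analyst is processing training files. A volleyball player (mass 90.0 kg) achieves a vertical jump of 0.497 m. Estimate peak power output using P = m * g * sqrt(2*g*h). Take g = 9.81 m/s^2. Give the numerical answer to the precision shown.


2 * g * h = 2 * 9.81 * 0.497 = 9.75114
sqrt(9.75114) = 3.122682 m/s
P = 90.0 * 9.81 * 3.122682 = 2757.02 W

2757.02 W


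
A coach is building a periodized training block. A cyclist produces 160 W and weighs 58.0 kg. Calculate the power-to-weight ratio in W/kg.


P/W = power / mass
= 160 / 58.0
= 2.759 W/kg

2.759 W/kg


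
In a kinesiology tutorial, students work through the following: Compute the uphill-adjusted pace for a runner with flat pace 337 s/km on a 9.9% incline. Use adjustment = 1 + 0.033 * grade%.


Adjustment factor = 1 + 0.033 * 9.9 = 1.3267
Grade-adjusted pace = 337 * 1.3267 = 447.1 s/km

447.1 s/km


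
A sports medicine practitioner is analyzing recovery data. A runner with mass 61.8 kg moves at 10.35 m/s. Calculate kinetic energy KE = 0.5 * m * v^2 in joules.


v^2 = 10.35^2 = 107.1225
KE = 0.5 * 61.8 * 107.1225
= 3310.09 J

3310.09 J


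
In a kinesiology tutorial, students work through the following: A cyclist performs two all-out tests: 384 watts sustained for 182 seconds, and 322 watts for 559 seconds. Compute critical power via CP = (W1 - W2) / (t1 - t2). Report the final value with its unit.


W1 = P1 * t1 = 384 * 182 = 69888 J
W2 = P2 * t2 = 322 * 559 = 179998 J
CP = (69888 - 179998) / (182 - 559)
= 292.07 W

292.07 W


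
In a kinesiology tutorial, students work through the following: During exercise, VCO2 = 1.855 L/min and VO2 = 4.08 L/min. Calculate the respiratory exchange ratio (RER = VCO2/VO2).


RER = VCO2 / VO2
= 1.855 / 4.08
= 0.4547

0.4547


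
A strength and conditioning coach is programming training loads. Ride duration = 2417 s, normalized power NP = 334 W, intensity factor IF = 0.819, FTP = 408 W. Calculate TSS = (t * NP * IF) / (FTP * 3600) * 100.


Numerator = 2417 * 334 * 0.819 = 661160.682
Denominator = 408 * 3600 = 1468800
TSS = 661160.682 / 1468800 * 100
= 45.01

45.01 TSS


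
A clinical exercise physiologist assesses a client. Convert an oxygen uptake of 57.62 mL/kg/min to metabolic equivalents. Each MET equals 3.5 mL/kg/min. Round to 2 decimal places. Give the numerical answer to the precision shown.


One MET = 3.5 mL/kg/min
Number of METs = 57.62 / 3.5
= 16.46 METs

16.46 METs


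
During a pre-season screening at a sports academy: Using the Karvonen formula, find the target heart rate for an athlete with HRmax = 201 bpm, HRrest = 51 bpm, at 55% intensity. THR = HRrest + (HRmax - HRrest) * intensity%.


HRR = 201 - 51 = 150
THR = 51 + 150 * 0.55
= 51 + 82.5
= 133.5 bpm

133.5 bpm


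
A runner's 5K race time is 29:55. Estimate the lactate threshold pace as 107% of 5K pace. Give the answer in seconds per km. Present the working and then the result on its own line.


Total race time = 29*60 + 55 = 1795 seconds
5K pace = 1795 / 5 = 359.0 sec/km
LT pace = 359.0 * 1.07 = 384.13 sec/km

384.13 s/km


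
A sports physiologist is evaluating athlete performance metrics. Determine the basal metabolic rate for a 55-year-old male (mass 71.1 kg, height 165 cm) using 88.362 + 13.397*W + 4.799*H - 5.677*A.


BMR = 88.362 + 13.397*71.1 + 4.799*165 - 5.677*55
= 1520.49 kcal/day

1520.49 kcal/day


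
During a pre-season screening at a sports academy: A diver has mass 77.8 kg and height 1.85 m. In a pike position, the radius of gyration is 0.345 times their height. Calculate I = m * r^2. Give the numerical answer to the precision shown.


r = 0.345 * 1.85 = 0.63825 m
I = m * r^2 = 77.8 * 0.407363 = 31.693 kg*m^2

31.693 kg*m^2


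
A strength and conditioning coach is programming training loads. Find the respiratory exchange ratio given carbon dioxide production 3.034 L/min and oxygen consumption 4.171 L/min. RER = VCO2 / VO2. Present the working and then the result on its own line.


VCO2 = 3.034 L/min
VO2 = 4.171 L/min
RER = 3.034 / 4.171 = 0.7274

0.7274


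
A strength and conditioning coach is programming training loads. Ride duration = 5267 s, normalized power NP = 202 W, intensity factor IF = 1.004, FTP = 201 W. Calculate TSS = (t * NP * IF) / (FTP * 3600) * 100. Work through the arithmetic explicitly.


Numerator = 5267 * 202 * 1.004 = 1068189.736
Denominator = 201 * 3600 = 723600
TSS = 1068189.736 / 723600 * 100
= 147.62

147.62 TSS


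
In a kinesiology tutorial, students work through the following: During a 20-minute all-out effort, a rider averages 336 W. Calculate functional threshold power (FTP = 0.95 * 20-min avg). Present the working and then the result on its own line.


FTP = 0.95 * 336
= 319.2 W

319.2 W


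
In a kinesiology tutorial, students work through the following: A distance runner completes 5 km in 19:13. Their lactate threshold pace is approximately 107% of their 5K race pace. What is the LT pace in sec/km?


Convert to seconds: 19 min 13 s = 1153 s
Pace per km = 1153 / 5 = 230.6 s/km
LT pace = 230.6 * 1.07 = 246.74 s/km

246.74 s/km


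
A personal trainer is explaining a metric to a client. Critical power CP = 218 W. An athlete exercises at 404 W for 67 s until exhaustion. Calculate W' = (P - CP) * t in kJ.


P - CP = 404 - 218 = 186 W
W' = 186 * 67 = 12462 J
= 12462 / 1000 = 12.462 kJ

12.462 kJ


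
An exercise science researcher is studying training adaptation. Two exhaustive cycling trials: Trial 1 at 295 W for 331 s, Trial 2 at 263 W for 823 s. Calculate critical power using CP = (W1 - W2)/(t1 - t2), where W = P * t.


W1 = 295 * 331 = 97645 J
W2 = 263 * 823 = 216449 J
CP = (97645 - 216449) / (331 - 823)
= -118804 / -492
= 241.47 W

241.47 W


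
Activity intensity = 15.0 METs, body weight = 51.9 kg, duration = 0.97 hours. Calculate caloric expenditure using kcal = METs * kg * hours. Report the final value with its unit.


kcal = 15.0 * 51.9 * 0.97
= 778.5 * 0.97
= 755.15 kcal

755.15 kcal


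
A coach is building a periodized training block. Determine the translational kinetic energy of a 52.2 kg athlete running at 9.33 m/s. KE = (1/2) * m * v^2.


KE = 0.5 * m * v^2
= 0.5 * 52.2 * 9.33^2
= 0.5 * 52.2 * 87.0489
= 2271.98 J

2271.98 J


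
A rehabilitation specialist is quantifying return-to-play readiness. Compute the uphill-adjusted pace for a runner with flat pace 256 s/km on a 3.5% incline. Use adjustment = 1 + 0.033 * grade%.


Adjustment factor = 1 + 0.033 * 3.5 = 1.1155
Grade-adjusted pace = 256 * 1.1155 = 285.57 s/km

285.57 s/km


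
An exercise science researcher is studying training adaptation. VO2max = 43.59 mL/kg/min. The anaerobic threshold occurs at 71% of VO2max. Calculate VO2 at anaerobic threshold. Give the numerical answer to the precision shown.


AT fraction = 71 / 100 = 0.71
AT VO2 = 43.59 * 0.71
= 30.95 mL/kg/min

30.95 mL/kg/min


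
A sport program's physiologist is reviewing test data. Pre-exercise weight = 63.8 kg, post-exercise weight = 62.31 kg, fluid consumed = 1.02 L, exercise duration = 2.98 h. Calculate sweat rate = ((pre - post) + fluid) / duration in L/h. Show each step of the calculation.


Weight loss = 63.8 - 62.31 = 1.49 kg (approx L)
Total sweat = 1.49 + 1.02 = 2.51 L
Sweat rate = 2.51 / 2.98 = 0.842 L/h

0.842 L/h


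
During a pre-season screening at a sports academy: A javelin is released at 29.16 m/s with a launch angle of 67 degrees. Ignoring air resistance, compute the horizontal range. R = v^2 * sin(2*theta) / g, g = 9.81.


Launch speed squared = 850.3056
sin(2 * 67 deg) = 0.71934
Range = 850.3056 * 0.71934 / 9.81
= 62.351 m

62.351 m


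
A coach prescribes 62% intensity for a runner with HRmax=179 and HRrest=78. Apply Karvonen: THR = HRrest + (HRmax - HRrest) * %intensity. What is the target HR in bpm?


Heart rate reserve = 179 - 78 = 101
Intensity fraction = 62 / 100 = 0.62
THR = 78 + 101 * 0.62 = 140.62 bpm

140.62 bpm


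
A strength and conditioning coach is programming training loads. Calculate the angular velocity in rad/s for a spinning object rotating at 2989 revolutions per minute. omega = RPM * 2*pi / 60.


omega = RPM * 2*pi / 60
= 2989 * 6.28318531 / 60
= 313.007 rad/s

313.007 rad/s


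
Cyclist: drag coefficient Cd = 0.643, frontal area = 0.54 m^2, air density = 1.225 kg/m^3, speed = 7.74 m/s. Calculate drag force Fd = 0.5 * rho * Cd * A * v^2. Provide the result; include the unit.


v^2 = 7.74^2 = 59.9076
Fd = 0.5 * 1.225 * 0.643 * 0.54 * 59.9076
= 12.741 N

12.741 N


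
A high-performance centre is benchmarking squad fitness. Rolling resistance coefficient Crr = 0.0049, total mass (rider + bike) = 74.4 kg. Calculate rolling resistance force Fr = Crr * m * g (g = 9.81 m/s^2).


Fr = Crr * m * g
= 0.0049 * 74.4 * 9.81
= 3.576 N

3.576 N
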